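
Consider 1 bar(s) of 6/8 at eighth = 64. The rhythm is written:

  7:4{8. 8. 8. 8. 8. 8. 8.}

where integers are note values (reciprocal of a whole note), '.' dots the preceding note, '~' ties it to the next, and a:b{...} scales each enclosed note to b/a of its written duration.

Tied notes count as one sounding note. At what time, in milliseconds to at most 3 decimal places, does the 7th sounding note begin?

note 7 onset = 36/7b = 4821.429ms

1. 0.0ms @ 0 + 803.571ms (6/7)
2. 803.571ms @ 6/7 + 803.571ms (6/7)
3. 1607.143ms @ 12/7 + 803.571ms (6/7)
4. 2410.714ms @ 18/7 + 803.571ms (6/7)
5. 3214.286ms @ 24/7 + 803.571ms (6/7)
6. 4017.857ms @ 30/7 + 803.571ms (6/7)
7. 4821.429ms @ 36/7 + 803.571ms (6/7)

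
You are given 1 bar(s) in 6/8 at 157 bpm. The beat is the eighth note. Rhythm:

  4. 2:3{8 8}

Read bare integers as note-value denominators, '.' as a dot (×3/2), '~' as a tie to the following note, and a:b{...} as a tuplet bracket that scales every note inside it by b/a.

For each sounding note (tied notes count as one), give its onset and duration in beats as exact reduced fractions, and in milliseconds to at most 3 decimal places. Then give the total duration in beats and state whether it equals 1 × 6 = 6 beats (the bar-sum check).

1) 0.0ms=0b +1146.497ms=3b
2) 1146.497ms=3b +573.248ms=3/2b
3) 1719.745ms=9/2b +573.248ms=3/2b
Σ=6b of 6 (157bpm 6/8) — PASS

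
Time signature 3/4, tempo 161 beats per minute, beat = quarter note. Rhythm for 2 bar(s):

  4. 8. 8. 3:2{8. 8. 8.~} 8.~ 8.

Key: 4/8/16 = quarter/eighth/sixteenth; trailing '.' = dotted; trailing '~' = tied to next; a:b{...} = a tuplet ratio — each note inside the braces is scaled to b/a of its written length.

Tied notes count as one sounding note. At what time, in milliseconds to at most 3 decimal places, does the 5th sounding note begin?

note 5 onset = 7/2b = 1304.348ms

1. 0.0ms @ 0 + 559.006ms (3/2)
2. 559.006ms @ 3/2 + 279.503ms (3/4)
3. 838.509ms @ 9/4 + 279.503ms (3/4)
4. 1118.012ms @ 3 + 186.335ms (1/2)
5. 1304.348ms @ 7/2 + 186.335ms (1/2)
6. 1490.683ms @ 4 + 745.342ms (2)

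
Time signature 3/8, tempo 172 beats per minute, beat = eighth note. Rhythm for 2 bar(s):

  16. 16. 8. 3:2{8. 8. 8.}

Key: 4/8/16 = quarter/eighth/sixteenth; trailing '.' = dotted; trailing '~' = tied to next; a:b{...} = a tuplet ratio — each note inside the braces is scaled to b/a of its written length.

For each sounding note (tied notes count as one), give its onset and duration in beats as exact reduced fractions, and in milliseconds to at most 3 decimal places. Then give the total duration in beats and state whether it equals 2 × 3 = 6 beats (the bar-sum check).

1) 0.0ms=0b +261.628ms=3/4b
2) 261.628ms=3/4b +261.628ms=3/4b
3) 523.256ms=3/2b +523.256ms=3/2b
4) 1046.512ms=3b +348.837ms=1b
5) 1395.349ms=4b +348.837ms=1b
6) 1744.186ms=5b +348.837ms=1b
Σ=6b of 6 (172bpm 3/8) — PASS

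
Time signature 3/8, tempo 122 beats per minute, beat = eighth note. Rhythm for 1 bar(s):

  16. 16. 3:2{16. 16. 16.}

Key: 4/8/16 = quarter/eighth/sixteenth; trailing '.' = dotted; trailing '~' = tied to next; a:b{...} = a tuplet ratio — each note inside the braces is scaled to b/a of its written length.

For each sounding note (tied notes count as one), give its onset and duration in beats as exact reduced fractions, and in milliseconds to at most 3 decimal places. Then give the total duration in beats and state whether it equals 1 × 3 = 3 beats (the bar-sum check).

1) 0.0ms=0b +368.852ms=3/4b
2) 368.852ms=3/4b +368.852ms=3/4b
3) 737.705ms=3/2b +245.902ms=1/2b
4) 983.607ms=2b +245.902ms=1/2b
5) 1229.508ms=5/2b +245.902ms=1/2b
Σ=3b of 3 (122bpm 3/8) — PASS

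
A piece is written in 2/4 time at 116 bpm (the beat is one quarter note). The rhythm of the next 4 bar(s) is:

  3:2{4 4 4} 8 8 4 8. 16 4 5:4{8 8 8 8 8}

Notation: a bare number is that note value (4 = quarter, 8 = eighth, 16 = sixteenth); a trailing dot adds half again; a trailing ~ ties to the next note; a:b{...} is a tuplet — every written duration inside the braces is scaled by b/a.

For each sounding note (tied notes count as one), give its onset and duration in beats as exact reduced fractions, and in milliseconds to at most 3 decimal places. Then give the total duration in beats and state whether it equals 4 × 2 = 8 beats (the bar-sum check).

1) 0.0ms=0b +344.828ms=2/3b
2) 344.828ms=2/3b +344.828ms=2/3b
3) 689.655ms=4/3b +344.828ms=2/3b
4) 1034.483ms=2b +258.621ms=1/2b
5) 1293.103ms=5/2b +258.621ms=1/2b
6) 1551.724ms=3b +517.241ms=1b
7) 2068.966ms=4b +387.931ms=3/4b
8) 2456.897ms=19/4b +129.31ms=1/4b
9) 2586.207ms=5b +517.241ms=1b
10) 3103.448ms=6b +206.897ms=2/5b
11) 3310.345ms=32/5b +206.897ms=2/5b
12) 3517.241ms=34/5b +206.897ms=2/5b
13) 3724.138ms=36/5b +206.897ms=2/5b
14) 3931.034ms=38/5b +206.897ms=2/5b
Σ=8b of 8 (116bpm 2/4) — PASS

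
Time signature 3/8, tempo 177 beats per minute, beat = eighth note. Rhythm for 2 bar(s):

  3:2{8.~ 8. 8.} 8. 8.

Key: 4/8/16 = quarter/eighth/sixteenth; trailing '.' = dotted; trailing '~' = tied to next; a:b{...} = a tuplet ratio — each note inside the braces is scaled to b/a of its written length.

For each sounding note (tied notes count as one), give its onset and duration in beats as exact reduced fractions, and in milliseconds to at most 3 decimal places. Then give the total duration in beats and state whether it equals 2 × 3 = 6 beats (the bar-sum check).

1) 0.0ms=0b +677.966ms=2b
2) 677.966ms=2b +338.983ms=1b
3) 1016.949ms=3b +508.475ms=3/2b
4) 1525.424ms=9/2b +508.475ms=3/2b
Σ=6b of 6 (177bpm 3/8) — PASS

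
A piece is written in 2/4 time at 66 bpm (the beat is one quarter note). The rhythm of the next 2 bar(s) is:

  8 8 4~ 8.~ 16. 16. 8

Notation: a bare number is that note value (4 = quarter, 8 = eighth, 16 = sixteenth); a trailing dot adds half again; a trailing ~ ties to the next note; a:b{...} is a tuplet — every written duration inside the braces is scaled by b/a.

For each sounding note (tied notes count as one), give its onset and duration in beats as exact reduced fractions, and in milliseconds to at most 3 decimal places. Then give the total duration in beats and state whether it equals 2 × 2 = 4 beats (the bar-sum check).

1) 0.0ms=0b +454.545ms=1/2b
2) 454.545ms=1/2b +454.545ms=1/2b
3) 909.091ms=1b +1931.818ms=17/8b
4) 2840.909ms=25/8b +340.909ms=3/8b
5) 3181.818ms=7/2b +454.545ms=1/2b
Σ=4b of 4 (66bpm 2/4) — PASS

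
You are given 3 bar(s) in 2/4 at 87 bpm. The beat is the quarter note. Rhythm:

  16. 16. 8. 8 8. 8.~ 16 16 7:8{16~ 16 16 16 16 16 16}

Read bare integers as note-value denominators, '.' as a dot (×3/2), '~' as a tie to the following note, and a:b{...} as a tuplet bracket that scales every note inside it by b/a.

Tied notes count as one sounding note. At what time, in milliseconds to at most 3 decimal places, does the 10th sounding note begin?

note 10 onset = 34/7b = 3349.754ms

1. 0.0ms @ 0 + 258.621ms (3/8)
2. 258.621ms @ 3/8 + 258.621ms (3/8)
3. 517.241ms @ 3/4 + 517.241ms (3/4)
4. 1034.483ms @ 3/2 + 344.828ms (1/2)
5. 1379.31ms @ 2 + 517.241ms (3/4)
6. 1896.552ms @ 11/4 + 689.655ms (1)
7. 2586.207ms @ 15/4 + 172.414ms (1/4)
8. 2758.621ms @ 4 + 394.089ms (4/7)
9. 3152.709ms @ 32/7 + 197.044ms (2/7)
10. 3349.754ms @ 34/7 + 197.044ms (2/7)
11. 3546.798ms @ 36/7 + 197.044ms (2/7)
12. 3743.842ms @ 38/7 + 197.044ms (2/7)
13. 3940.887ms @ 40/7 + 197.044ms (2/7)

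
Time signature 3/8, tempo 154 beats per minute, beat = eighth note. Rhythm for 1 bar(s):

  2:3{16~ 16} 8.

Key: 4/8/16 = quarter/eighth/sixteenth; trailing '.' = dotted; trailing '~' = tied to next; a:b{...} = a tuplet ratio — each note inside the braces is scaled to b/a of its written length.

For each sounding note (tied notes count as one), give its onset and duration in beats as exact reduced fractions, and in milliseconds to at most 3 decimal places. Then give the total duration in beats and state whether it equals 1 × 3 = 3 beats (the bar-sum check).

1) 0.0ms=0b +584.416ms=3/2b
2) 584.416ms=3/2b +584.416ms=3/2b
Σ=3b of 3 (154bpm 3/8) — PASS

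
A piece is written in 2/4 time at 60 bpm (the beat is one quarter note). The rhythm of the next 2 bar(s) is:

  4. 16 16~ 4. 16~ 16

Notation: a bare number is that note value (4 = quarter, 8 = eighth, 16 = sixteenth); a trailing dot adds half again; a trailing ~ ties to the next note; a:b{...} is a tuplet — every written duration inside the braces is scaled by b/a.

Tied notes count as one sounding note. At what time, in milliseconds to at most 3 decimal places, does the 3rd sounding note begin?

note 3 onset = 7/4b = 1750.0ms

1. 0.0ms @ 0 + 1500.0ms (3/2)
2. 1500.0ms @ 3/2 + 250.0ms (1/4)
3. 1750.0ms @ 7/4 + 1750.0ms (7/4)
4. 3500.0ms @ 7/2 + 500.0ms (1/2)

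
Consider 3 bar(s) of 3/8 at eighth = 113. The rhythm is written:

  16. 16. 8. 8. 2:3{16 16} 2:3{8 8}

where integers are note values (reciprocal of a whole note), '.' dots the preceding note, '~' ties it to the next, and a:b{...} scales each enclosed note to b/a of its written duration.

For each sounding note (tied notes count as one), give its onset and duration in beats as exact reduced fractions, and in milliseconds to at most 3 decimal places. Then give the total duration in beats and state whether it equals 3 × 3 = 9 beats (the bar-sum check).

1) 0.0ms=0b +398.23ms=3/4b
2) 398.23ms=3/4b +398.23ms=3/4b
3) 796.46ms=3/2b +796.46ms=3/2b
4) 1592.92ms=3b +796.46ms=3/2b
5) 2389.381ms=9/2b +398.23ms=3/4b
6) 2787.611ms=21/4b +398.23ms=3/4b
7) 3185.841ms=6b +796.46ms=3/2b
8) 3982.301ms=15/2b +796.46ms=3/2b
Σ=9b of 9 (113bpm 3/8) — PASS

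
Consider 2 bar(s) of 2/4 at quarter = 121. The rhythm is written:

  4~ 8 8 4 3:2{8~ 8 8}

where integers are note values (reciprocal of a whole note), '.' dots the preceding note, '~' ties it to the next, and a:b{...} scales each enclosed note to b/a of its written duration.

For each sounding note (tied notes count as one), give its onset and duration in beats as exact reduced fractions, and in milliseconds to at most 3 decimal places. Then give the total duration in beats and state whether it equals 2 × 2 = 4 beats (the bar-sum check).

1) 0.0ms=0b +743.802ms=3/2b
2) 743.802ms=3/2b +247.934ms=1/2b
3) 991.736ms=2b +495.868ms=1b
4) 1487.603ms=3b +330.579ms=2/3b
5) 1818.182ms=11/3b +165.289ms=1/3b
Σ=4b of 4 (121bpm 2/4) — PASS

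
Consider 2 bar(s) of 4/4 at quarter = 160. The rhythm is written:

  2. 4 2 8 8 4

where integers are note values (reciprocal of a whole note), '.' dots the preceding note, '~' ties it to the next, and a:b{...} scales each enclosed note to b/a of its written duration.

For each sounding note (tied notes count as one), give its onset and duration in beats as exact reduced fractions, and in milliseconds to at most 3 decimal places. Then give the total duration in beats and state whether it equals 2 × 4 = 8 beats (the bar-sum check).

1) 0.0ms=0b +1125.0ms=3b
2) 1125.0ms=3b +375.0ms=1b
3) 1500.0ms=4b +750.0ms=2b
4) 2250.0ms=6b +187.5ms=1/2b
5) 2437.5ms=13/2b +187.5ms=1/2b
6) 2625.0ms=7b +375.0ms=1b
Σ=8b of 8 (160bpm 4/4) — PASS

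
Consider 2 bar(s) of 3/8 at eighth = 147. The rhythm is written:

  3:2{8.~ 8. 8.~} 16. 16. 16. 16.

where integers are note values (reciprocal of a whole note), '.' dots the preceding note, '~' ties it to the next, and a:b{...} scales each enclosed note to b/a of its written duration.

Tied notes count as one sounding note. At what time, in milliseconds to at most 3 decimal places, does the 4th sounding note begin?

1. 0.0ms @ 0 + 816.327ms (2)
2. 816.327ms @ 2 + 714.286ms (7/4)
3. 1530.612ms @ 15/4 + 306.122ms (3/4)
4. 1836.735ms @ 9/2 + 306.122ms (3/4)
5. 2142.857ms @ 21/4 + 306.122ms (3/4)

note 4 onset = 9/2b = 1836.735ms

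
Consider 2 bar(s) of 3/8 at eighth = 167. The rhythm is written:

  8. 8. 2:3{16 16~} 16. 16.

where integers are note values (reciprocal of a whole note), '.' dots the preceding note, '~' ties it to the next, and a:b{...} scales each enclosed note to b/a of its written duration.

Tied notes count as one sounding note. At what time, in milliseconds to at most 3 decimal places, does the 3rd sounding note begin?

1. 0.0ms @ 0 + 538.922ms (3/2)
2. 538.922ms @ 3/2 + 538.922ms (3/2)
3. 1077.844ms @ 3 + 269.461ms (3/4)
4. 1347.305ms @ 15/4 + 538.922ms (3/2)
5. 1886.228ms @ 21/4 + 269.461ms (3/4)

note 3 onset = 3b = 1077.844ms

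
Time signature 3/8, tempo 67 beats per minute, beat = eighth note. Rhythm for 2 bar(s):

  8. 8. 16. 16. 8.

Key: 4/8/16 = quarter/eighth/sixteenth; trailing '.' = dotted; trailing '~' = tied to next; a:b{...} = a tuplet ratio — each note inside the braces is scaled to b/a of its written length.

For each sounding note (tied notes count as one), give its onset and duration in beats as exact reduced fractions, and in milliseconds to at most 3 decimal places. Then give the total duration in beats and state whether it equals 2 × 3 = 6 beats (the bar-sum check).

1) 0.0ms=0b +1343.284ms=3/2b
2) 1343.284ms=3/2b +1343.284ms=3/2b
3) 2686.567ms=3b +671.642ms=3/4b
4) 3358.209ms=15/4b +671.642ms=3/4b
5) 4029.851ms=9/2b +1343.284ms=3/2b
Σ=6b of 6 (67bpm 3/8) — PASS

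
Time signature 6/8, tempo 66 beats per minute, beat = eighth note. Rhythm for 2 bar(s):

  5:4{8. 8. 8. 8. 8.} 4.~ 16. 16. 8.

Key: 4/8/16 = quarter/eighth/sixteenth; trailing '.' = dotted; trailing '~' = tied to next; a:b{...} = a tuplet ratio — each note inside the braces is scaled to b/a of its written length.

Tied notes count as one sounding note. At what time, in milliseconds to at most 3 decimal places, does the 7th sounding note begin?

1. 0.0ms @ 0 + 1090.909ms (6/5)
2. 1090.909ms @ 6/5 + 1090.909ms (6/5)
3. 2181.818ms @ 12/5 + 1090.909ms (6/5)
4. 3272.727ms @ 18/5 + 1090.909ms (6/5)
5. 4363.636ms @ 24/5 + 1090.909ms (6/5)
6. 5454.545ms @ 6 + 3409.091ms (15/4)
7. 8863.636ms @ 39/4 + 681.818ms (3/4)
8. 9545.455ms @ 21/2 + 1363.636ms (3/2)

note 7 onset = 39/4b = 8863.636ms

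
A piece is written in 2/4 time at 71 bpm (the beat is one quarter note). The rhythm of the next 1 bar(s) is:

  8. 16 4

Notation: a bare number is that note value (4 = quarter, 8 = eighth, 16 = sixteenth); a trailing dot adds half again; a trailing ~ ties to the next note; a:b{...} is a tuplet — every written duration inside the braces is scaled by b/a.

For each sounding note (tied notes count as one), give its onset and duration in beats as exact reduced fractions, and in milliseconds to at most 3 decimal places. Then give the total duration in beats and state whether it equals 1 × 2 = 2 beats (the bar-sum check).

1) 0.0ms=0b +633.803ms=3/4b
2) 633.803ms=3/4b +211.268ms=1/4b
3) 845.07ms=1b +845.07ms=1b
Σ=2b of 2 (71bpm 2/4) — PASS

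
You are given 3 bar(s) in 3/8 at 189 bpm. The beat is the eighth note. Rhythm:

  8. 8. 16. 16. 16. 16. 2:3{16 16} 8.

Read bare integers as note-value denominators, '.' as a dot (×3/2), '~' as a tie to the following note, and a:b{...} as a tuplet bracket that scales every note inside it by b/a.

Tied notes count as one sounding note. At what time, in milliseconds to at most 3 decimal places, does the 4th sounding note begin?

note 4 onset = 15/4b = 1190.476ms

1. 0.0ms @ 0 + 476.19ms (3/2)
2. 476.19ms @ 3/2 + 476.19ms (3/2)
3. 952.381ms @ 3 + 238.095ms (3/4)
4. 1190.476ms @ 15/4 + 238.095ms (3/4)
5. 1428.571ms @ 9/2 + 238.095ms (3/4)
6. 1666.667ms @ 21/4 + 238.095ms (3/4)
7. 1904.762ms @ 6 + 238.095ms (3/4)
8. 2142.857ms @ 27/4 + 238.095ms (3/4)
9. 2380.952ms @ 15/2 + 476.19ms (3/2)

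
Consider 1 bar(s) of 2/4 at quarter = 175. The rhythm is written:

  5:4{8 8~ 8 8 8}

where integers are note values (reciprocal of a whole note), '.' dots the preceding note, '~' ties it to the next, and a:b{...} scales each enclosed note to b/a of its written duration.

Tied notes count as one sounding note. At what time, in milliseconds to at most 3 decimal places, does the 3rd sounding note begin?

note 3 onset = 6/5b = 411.429ms

1. 0.0ms @ 0 + 137.143ms (2/5)
2. 137.143ms @ 2/5 + 274.286ms (4/5)
3. 411.429ms @ 6/5 + 137.143ms (2/5)
4. 548.571ms @ 8/5 + 137.143ms (2/5)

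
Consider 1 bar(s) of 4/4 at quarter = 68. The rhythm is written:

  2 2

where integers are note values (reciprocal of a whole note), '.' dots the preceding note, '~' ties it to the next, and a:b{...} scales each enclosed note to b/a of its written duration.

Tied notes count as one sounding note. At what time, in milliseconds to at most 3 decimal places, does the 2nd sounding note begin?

1. 0.0ms @ 0 + 1764.706ms (2)
2. 1764.706ms @ 2 + 1764.706ms (2)

note 2 onset = 2b = 1764.706ms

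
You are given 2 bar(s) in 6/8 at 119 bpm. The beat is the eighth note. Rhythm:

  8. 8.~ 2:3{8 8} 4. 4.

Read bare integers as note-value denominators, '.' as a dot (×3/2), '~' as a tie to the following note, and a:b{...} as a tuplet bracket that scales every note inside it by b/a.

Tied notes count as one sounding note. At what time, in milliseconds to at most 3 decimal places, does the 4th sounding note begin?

note 4 onset = 6b = 3025.21ms

1. 0.0ms @ 0 + 756.303ms (3/2)
2. 756.303ms @ 3/2 + 1512.605ms (3)
3. 2268.908ms @ 9/2 + 756.303ms (3/2)
4. 3025.21ms @ 6 + 1512.605ms (3)
5. 4537.815ms @ 9 + 1512.605ms (3)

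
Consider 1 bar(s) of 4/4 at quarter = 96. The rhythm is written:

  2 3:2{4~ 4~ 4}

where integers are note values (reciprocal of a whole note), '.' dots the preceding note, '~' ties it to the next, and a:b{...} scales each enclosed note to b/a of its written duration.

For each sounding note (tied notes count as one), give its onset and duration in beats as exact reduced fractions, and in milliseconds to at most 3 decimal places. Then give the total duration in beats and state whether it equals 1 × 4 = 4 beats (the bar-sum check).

1) 0.0ms=0b +1250.0ms=2b
2) 1250.0ms=2b +1250.0ms=2b
Σ=4b of 4 (96bpm 4/4) — PASS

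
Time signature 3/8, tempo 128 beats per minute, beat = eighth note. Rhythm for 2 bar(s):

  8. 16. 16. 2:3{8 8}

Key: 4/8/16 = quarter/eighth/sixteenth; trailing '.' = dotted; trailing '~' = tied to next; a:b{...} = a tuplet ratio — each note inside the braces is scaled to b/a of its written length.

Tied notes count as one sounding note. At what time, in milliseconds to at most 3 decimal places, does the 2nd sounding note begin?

note 2 onset = 3/2b = 703.125ms

1. 0.0ms @ 0 + 703.125ms (3/2)
2. 703.125ms @ 3/2 + 351.562ms (3/4)
3. 1054.688ms @ 9/4 + 351.562ms (3/4)
4. 1406.25ms @ 3 + 703.125ms (3/2)
5. 2109.375ms @ 9/2 + 703.125ms (3/2)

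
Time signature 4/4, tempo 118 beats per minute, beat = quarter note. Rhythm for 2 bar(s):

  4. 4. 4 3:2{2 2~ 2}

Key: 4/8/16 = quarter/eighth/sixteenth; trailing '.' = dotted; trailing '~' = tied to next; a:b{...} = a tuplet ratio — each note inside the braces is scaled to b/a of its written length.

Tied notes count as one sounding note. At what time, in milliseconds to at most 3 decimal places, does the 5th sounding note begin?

note 5 onset = 16/3b = 2711.864ms

1. 0.0ms @ 0 + 762.712ms (3/2)
2. 762.712ms @ 3/2 + 762.712ms (3/2)
3. 1525.424ms @ 3 + 508.475ms (1)
4. 2033.898ms @ 4 + 677.966ms (4/3)
5. 2711.864ms @ 16/3 + 1355.932ms (8/3)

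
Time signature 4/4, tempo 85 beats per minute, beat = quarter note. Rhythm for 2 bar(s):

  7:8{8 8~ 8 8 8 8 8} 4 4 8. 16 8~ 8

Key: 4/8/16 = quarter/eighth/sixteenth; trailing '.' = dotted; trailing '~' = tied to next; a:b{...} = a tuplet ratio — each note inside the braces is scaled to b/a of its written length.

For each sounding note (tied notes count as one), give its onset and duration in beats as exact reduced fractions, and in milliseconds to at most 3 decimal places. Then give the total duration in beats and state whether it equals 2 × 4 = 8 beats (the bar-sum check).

1) 0.0ms=0b +403.361ms=4/7b
2) 403.361ms=4/7b +806.723ms=8/7b
3) 1210.084ms=12/7b +403.361ms=4/7b
4) 1613.445ms=16/7b +403.361ms=4/7b
5) 2016.807ms=20/7b +403.361ms=4/7b
6) 2420.168ms=24/7b +403.361ms=4/7b
7) 2823.529ms=4b +705.882ms=1b
8) 3529.412ms=5b +705.882ms=1b
9) 4235.294ms=6b +529.412ms=3/4b
10) 4764.706ms=27/4b +176.471ms=1/4b
11) 4941.176ms=7b +705.882ms=1b
Σ=8b of 8 (85bpm 4/4) — PASS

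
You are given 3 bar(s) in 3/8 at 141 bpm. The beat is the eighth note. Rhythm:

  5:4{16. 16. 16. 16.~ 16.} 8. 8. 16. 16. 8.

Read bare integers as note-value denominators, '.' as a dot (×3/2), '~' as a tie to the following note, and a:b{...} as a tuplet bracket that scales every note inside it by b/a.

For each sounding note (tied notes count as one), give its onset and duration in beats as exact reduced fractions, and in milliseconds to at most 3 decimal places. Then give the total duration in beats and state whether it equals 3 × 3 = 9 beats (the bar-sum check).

1) 0.0ms=0b +255.319ms=3/5b
2) 255.319ms=3/5b +255.319ms=3/5b
3) 510.638ms=6/5b +255.319ms=3/5b
4) 765.957ms=9/5b +510.638ms=6/5b
5) 1276.596ms=3b +638.298ms=3/2b
6) 1914.894ms=9/2b +638.298ms=3/2b
7) 2553.191ms=6b +319.149ms=3/4b
8) 2872.34ms=27/4b +319.149ms=3/4b
9) 3191.489ms=15/2b +638.298ms=3/2b
Σ=9b of 9 (141bpm 3/8) — PASS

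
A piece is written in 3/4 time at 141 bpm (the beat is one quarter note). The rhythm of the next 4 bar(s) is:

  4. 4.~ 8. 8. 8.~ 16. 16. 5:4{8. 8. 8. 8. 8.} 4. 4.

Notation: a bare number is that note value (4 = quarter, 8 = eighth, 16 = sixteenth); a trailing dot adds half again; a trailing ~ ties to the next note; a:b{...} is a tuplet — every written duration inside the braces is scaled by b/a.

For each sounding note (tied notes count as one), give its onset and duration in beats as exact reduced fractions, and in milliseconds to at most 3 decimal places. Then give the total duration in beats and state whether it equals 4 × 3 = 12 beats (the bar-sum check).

1) 0.0ms=0b +638.298ms=3/2b
2) 638.298ms=3/2b +957.447ms=9/4b
3) 1595.745ms=15/4b +319.149ms=3/4b
4) 1914.894ms=9/2b +478.723ms=9/8b
5) 2393.617ms=45/8b +159.574ms=3/8b
6) 2553.191ms=6b +255.319ms=3/5b
7) 2808.511ms=33/5b +255.319ms=3/5b
8) 3063.83ms=36/5b +255.319ms=3/5b
9) 3319.149ms=39/5b +255.319ms=3/5b
10) 3574.468ms=42/5b +255.319ms=3/5b
11) 3829.787ms=9b +638.298ms=3/2b
12) 4468.085ms=21/2b +638.298ms=3/2b
Σ=12b of 12 (141bpm 3/4) — PASS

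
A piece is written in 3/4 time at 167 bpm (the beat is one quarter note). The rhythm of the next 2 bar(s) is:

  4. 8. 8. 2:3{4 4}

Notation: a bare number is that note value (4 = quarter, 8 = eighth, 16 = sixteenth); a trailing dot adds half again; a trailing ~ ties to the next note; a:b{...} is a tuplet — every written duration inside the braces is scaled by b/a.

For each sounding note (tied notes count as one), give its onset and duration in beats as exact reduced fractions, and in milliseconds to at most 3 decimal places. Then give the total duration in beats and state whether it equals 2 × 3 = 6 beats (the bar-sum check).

1) 0.0ms=0b +538.922ms=3/2b
2) 538.922ms=3/2b +269.461ms=3/4b
3) 808.383ms=9/4b +269.461ms=3/4b
4) 1077.844ms=3b +538.922ms=3/2b
5) 1616.766ms=9/2b +538.922ms=3/2b
Σ=6b of 6 (167bpm 3/4) — PASS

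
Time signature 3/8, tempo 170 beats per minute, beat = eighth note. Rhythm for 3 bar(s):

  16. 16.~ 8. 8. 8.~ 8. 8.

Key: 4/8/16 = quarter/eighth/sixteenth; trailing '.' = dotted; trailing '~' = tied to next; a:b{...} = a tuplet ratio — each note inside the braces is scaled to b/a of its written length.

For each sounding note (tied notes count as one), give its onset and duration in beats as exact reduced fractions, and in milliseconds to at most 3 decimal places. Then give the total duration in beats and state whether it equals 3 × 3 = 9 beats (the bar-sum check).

1) 0.0ms=0b +264.706ms=3/4b
2) 264.706ms=3/4b +794.118ms=9/4b
3) 1058.824ms=3b +529.412ms=3/2b
4) 1588.235ms=9/2b +1058.824ms=3b
5) 2647.059ms=15/2b +529.412ms=3/2b
Σ=9b of 9 (170bpm 3/8) — PASS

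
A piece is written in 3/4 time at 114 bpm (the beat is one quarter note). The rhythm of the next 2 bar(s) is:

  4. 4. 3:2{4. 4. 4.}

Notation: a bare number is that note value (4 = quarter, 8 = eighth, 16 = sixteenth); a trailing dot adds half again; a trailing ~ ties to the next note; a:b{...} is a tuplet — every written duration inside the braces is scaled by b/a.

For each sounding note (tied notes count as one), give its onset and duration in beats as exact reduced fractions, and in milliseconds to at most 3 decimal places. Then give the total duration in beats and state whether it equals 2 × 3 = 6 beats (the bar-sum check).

1) 0.0ms=0b +789.474ms=3/2b
2) 789.474ms=3/2b +789.474ms=3/2b
3) 1578.947ms=3b +526.316ms=1b
4) 2105.263ms=4b +526.316ms=1b
5) 2631.579ms=5b +526.316ms=1b
Σ=6b of 6 (114bpm 3/4) — PASS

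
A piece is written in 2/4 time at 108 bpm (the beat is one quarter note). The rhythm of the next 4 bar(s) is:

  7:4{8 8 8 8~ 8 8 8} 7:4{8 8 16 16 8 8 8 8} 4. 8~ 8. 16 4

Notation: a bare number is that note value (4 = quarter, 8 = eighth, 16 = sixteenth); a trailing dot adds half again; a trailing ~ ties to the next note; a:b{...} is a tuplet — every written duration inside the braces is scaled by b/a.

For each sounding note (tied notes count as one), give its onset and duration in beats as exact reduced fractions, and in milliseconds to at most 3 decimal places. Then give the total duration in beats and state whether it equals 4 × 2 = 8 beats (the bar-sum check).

1) 0.0ms=0b +158.73ms=2/7b
2) 158.73ms=2/7b +158.73ms=2/7b
3) 317.46ms=4/7b +158.73ms=2/7b
4) 476.19ms=6/7b +317.46ms=4/7b
5) 793.651ms=10/7b +158.73ms=2/7b
6) 952.381ms=12/7b +158.73ms=2/7b
7) 1111.111ms=2b +158.73ms=2/7b
8) 1269.841ms=16/7b +158.73ms=2/7b
9) 1428.571ms=18/7b +79.365ms=1/7b
10) 1507.937ms=19/7b +79.365ms=1/7b
11) 1587.302ms=20/7b +158.73ms=2/7b
12) 1746.032ms=22/7b +158.73ms=2/7b
13) 1904.762ms=24/7b +158.73ms=2/7b
14) 2063.492ms=26/7b +158.73ms=2/7b
15) 2222.222ms=4b +833.333ms=3/2b
16) 3055.556ms=11/2b +694.444ms=5/4b
17) 3750.0ms=27/4b +138.889ms=1/4b
18) 3888.889ms=7b +555.556ms=1b
Σ=8b of 8 (108bpm 2/4) — PASS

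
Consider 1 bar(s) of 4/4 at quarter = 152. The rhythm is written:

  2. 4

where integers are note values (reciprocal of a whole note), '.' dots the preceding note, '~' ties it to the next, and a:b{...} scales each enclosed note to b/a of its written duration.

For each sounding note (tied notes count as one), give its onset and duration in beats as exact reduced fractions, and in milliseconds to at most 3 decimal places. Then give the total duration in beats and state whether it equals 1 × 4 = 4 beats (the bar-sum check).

1) 0.0ms=0b +1184.211ms=3b
2) 1184.211ms=3b +394.737ms=1b
Σ=4b of 4 (152bpm 4/4) — PASS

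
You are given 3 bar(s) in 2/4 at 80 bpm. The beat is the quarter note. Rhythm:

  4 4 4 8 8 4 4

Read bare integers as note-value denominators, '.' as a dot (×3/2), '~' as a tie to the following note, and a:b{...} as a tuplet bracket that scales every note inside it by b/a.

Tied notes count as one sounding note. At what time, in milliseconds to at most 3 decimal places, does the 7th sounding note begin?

1. 0.0ms @ 0 + 750.0ms (1)
2. 750.0ms @ 1 + 750.0ms (1)
3. 1500.0ms @ 2 + 750.0ms (1)
4. 2250.0ms @ 3 + 375.0ms (1/2)
5. 2625.0ms @ 7/2 + 375.0ms (1/2)
6. 3000.0ms @ 4 + 750.0ms (1)
7. 3750.0ms @ 5 + 750.0ms (1)

note 7 onset = 5b = 3750.0ms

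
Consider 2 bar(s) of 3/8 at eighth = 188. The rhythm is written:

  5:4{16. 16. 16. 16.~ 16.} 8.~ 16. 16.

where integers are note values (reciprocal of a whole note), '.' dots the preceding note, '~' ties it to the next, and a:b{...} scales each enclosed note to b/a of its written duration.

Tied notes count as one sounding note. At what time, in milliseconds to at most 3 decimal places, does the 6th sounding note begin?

1. 0.0ms @ 0 + 191.489ms (3/5)
2. 191.489ms @ 3/5 + 191.489ms (3/5)
3. 382.979ms @ 6/5 + 191.489ms (3/5)
4. 574.468ms @ 9/5 + 382.979ms (6/5)
5. 957.447ms @ 3 + 718.085ms (9/4)
6. 1675.532ms @ 21/4 + 239.362ms (3/4)

note 6 onset = 21/4b = 1675.532ms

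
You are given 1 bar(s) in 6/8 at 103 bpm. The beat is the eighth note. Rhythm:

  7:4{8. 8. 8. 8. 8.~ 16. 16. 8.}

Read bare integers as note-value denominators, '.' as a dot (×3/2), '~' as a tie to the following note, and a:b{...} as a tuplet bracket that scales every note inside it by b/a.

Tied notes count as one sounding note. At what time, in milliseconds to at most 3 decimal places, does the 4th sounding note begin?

1. 0.0ms @ 0 + 499.307ms (6/7)
2. 499.307ms @ 6/7 + 499.307ms (6/7)
3. 998.613ms @ 12/7 + 499.307ms (6/7)
4. 1497.92ms @ 18/7 + 499.307ms (6/7)
5. 1997.226ms @ 24/7 + 748.96ms (9/7)
6. 2746.186ms @ 33/7 + 249.653ms (3/7)
7. 2995.839ms @ 36/7 + 499.307ms (6/7)

note 4 onset = 18/7b = 1497.92ms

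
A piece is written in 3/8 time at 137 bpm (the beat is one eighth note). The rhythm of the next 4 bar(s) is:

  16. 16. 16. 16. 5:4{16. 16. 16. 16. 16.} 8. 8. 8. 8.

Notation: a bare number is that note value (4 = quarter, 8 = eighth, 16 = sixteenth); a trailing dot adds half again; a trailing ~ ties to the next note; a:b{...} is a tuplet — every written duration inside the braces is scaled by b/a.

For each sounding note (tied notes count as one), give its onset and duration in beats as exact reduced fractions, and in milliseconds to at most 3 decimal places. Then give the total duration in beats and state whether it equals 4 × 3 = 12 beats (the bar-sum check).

1) 0.0ms=0b +328.467ms=3/4b
2) 328.467ms=3/4b +328.467ms=3/4b
3) 656.934ms=3/2b +328.467ms=3/4b
4) 985.401ms=9/4b +328.467ms=3/4b
5) 1313.869ms=3b +262.774ms=3/5b
6) 1576.642ms=18/5b +262.774ms=3/5b
7) 1839.416ms=21/5b +262.774ms=3/5b
8) 2102.19ms=24/5b +262.774ms=3/5b
9) 2364.964ms=27/5b +262.774ms=3/5b
10) 2627.737ms=6b +656.934ms=3/2b
11) 3284.672ms=15/2b +656.934ms=3/2b
12) 3941.606ms=9b +656.934ms=3/2b
13) 4598.54ms=21/2b +656.934ms=3/2b
Σ=12b of 12 (137bpm 3/8) — PASS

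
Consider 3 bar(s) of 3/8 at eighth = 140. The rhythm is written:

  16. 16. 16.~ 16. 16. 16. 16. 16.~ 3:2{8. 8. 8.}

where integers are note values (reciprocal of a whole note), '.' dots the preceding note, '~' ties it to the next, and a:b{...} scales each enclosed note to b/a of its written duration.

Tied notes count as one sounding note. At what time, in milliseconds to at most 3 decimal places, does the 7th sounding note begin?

1. 0.0ms @ 0 + 321.429ms (3/4)
2. 321.429ms @ 3/4 + 321.429ms (3/4)
3. 642.857ms @ 3/2 + 642.857ms (3/2)
4. 1285.714ms @ 3 + 321.429ms (3/4)
5. 1607.143ms @ 15/4 + 321.429ms (3/4)
6. 1928.571ms @ 9/2 + 321.429ms (3/4)
7. 2250.0ms @ 21/4 + 750.0ms (7/4)
8. 3000.0ms @ 7 + 428.571ms (1)
9. 3428.571ms @ 8 + 428.571ms (1)

note 7 onset = 21/4b = 2250.0ms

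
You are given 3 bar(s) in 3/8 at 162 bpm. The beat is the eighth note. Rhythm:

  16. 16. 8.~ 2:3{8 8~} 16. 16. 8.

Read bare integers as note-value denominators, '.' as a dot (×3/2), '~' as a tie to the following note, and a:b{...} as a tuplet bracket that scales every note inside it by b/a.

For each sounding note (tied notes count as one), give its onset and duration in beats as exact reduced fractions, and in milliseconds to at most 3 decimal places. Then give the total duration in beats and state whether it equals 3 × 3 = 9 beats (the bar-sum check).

1) 0.0ms=0b +277.778ms=3/4b
2) 277.778ms=3/4b +277.778ms=3/4b
3) 555.556ms=3/2b +1111.111ms=3b
4) 1666.667ms=9/2b +833.333ms=9/4b
5) 2500.0ms=27/4b +277.778ms=3/4b
6) 2777.778ms=15/2b +555.556ms=3/2b
Σ=9b of 9 (162bpm 3/8) — PASS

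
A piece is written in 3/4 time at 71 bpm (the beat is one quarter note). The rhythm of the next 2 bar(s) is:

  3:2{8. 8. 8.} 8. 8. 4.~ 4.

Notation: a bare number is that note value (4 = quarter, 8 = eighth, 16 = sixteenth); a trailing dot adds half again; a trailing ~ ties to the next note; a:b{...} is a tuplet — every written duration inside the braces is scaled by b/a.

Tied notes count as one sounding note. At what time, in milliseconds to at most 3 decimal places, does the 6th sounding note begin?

note 6 onset = 3b = 2535.211ms

1. 0.0ms @ 0 + 422.535ms (1/2)
2. 422.535ms @ 1/2 + 422.535ms (1/2)
3. 845.07ms @ 1 + 422.535ms (1/2)
4. 1267.606ms @ 3/2 + 633.803ms (3/4)
5. 1901.408ms @ 9/4 + 633.803ms (3/4)
6. 2535.211ms @ 3 + 2535.211ms (3)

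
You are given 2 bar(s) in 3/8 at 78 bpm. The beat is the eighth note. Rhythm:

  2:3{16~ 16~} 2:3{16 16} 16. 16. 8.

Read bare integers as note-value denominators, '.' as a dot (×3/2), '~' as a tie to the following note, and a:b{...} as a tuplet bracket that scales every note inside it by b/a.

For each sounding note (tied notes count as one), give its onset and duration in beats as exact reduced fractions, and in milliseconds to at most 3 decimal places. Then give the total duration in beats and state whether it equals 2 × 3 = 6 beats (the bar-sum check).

1) 0.0ms=0b +1730.769ms=9/4b
2) 1730.769ms=9/4b +576.923ms=3/4b
3) 2307.692ms=3b +576.923ms=3/4b
4) 2884.615ms=15/4b +576.923ms=3/4b
5) 3461.538ms=9/2b +1153.846ms=3/2b
Σ=6b of 6 (78bpm 3/8) — PASS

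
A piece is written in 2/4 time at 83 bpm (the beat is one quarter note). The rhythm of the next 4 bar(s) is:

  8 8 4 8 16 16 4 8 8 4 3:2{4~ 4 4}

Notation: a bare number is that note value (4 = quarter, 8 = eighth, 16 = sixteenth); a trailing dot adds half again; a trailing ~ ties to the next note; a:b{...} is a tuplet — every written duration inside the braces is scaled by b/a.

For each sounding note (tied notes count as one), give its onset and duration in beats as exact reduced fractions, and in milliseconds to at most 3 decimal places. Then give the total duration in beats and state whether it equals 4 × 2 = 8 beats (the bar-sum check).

1) 0.0ms=0b +361.446ms=1/2b
2) 361.446ms=1/2b +361.446ms=1/2b
3) 722.892ms=1b +722.892ms=1b
4) 1445.783ms=2b +361.446ms=1/2b
5) 1807.229ms=5/2b +180.723ms=1/4b
6) 1987.952ms=11/4b +180.723ms=1/4b
7) 2168.675ms=3b +722.892ms=1b
8) 2891.566ms=4b +361.446ms=1/2b
9) 3253.012ms=9/2b +361.446ms=1/2b
10) 3614.458ms=5b +722.892ms=1b
11) 4337.349ms=6b +963.855ms=4/3b
12) 5301.205ms=22/3b +481.928ms=2/3b
Σ=8b of 8 (83bpm 2/4) — PASS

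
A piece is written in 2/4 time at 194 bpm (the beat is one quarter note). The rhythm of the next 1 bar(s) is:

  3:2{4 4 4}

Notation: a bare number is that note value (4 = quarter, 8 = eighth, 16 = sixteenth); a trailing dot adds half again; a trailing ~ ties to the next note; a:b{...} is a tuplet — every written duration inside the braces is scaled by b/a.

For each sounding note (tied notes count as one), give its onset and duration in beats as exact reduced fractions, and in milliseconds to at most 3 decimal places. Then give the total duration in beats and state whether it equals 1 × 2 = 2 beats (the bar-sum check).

1) 0.0ms=0b +206.186ms=2/3b
2) 206.186ms=2/3b +206.186ms=2/3b
3) 412.371ms=4/3b +206.186ms=2/3b
Σ=2b of 2 (194bpm 2/4) — PASS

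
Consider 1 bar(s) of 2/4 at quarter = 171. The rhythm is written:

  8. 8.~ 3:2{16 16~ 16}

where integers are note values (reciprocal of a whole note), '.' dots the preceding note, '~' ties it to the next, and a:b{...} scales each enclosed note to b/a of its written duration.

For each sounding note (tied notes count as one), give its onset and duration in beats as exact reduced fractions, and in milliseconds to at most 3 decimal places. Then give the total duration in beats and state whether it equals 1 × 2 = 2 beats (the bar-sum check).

1) 0.0ms=0b +263.158ms=3/4b
2) 263.158ms=3/4b +321.637ms=11/12b
3) 584.795ms=5/3b +116.959ms=1/3b
Σ=2b of 2 (171bpm 2/4) — PASS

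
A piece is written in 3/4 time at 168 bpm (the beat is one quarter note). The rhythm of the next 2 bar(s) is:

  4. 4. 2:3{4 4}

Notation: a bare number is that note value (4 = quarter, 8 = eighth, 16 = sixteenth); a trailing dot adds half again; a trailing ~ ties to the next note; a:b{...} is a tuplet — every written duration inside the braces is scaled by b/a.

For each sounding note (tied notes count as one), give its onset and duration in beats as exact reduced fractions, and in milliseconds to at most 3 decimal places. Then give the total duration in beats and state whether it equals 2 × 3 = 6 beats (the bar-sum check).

1) 0.0ms=0b +535.714ms=3/2b
2) 535.714ms=3/2b +535.714ms=3/2b
3) 1071.429ms=3b +535.714ms=3/2b
4) 1607.143ms=9/2b +535.714ms=3/2b
Σ=6b of 6 (168bpm 3/4) — PASS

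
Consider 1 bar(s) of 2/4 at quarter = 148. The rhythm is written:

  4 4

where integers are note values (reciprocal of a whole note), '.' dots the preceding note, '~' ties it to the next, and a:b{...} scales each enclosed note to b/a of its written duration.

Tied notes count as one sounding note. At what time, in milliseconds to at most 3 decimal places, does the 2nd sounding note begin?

note 2 onset = 1b = 405.405ms

1. 0.0ms @ 0 + 405.405ms (1)
2. 405.405ms @ 1 + 405.405ms (1)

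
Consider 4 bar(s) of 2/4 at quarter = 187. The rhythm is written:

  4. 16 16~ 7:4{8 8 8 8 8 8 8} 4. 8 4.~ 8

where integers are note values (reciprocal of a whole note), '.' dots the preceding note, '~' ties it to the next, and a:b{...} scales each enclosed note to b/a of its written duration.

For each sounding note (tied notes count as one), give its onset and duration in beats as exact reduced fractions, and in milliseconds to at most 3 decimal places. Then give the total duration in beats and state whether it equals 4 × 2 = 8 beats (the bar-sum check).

1) 0.0ms=0b +481.283ms=3/2b
2) 481.283ms=3/2b +80.214ms=1/4b
3) 561.497ms=7/4b +171.887ms=15/28b
4) 733.384ms=16/7b +91.673ms=2/7b
5) 825.057ms=18/7b +91.673ms=2/7b
6) 916.73ms=20/7b +91.673ms=2/7b
7) 1008.403ms=22/7b +91.673ms=2/7b
8) 1100.076ms=24/7b +91.673ms=2/7b
9) 1191.749ms=26/7b +91.673ms=2/7b
10) 1283.422ms=4b +481.283ms=3/2b
11) 1764.706ms=11/2b +160.428ms=1/2b
12) 1925.134ms=6b +641.711ms=2b
Σ=8b of 8 (187bpm 2/4) — PASS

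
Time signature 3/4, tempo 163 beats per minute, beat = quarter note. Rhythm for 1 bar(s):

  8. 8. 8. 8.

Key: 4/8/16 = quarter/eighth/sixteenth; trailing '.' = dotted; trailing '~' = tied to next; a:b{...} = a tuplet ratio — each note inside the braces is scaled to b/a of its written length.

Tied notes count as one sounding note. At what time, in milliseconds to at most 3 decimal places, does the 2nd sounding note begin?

1. 0.0ms @ 0 + 276.074ms (3/4)
2. 276.074ms @ 3/4 + 276.074ms (3/4)
3. 552.147ms @ 3/2 + 276.074ms (3/4)
4. 828.221ms @ 9/4 + 276.074ms (3/4)

note 2 onset = 3/4b = 276.074ms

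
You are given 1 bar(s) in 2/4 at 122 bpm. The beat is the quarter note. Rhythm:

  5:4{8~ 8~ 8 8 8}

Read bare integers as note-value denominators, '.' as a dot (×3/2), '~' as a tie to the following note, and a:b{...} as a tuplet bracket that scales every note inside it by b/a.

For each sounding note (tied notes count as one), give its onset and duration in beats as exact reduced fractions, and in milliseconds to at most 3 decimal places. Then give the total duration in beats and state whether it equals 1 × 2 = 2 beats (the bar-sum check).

1) 0.0ms=0b +590.164ms=6/5b
2) 590.164ms=6/5b +196.721ms=2/5b
3) 786.885ms=8/5b +196.721ms=2/5b
Σ=2b of 2 (122bpm 2/4) — PASS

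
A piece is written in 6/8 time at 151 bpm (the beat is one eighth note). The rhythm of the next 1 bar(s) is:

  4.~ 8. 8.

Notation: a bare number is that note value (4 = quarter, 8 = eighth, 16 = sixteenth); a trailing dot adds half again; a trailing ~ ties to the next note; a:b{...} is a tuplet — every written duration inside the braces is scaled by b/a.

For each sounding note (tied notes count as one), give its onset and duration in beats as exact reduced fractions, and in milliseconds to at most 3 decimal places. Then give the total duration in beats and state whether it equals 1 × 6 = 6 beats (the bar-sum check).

1) 0.0ms=0b +1788.079ms=9/2b
2) 1788.079ms=9/2b +596.026ms=3/2b
Σ=6b of 6 (151bpm 6/8) — PASS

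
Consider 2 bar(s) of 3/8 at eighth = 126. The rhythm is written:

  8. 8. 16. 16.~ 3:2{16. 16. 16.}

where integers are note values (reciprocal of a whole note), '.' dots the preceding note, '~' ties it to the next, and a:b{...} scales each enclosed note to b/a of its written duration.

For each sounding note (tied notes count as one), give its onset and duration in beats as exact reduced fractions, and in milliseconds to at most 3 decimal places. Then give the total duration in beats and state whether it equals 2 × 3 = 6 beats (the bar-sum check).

1) 0.0ms=0b +714.286ms=3/2b
2) 714.286ms=3/2b +714.286ms=3/2b
3) 1428.571ms=3b +357.143ms=3/4b
4) 1785.714ms=15/4b +595.238ms=5/4b
5) 2380.952ms=5b +238.095ms=1/2b
6) 2619.048ms=11/2b +238.095ms=1/2b
Σ=6b of 6 (126bpm 3/8) — PASS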